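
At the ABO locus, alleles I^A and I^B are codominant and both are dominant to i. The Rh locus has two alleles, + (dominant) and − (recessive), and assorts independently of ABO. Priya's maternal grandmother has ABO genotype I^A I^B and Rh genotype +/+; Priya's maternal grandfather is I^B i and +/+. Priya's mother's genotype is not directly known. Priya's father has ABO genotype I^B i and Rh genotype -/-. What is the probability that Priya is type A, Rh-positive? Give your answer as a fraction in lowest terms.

Priya's mother's ABO genotype from I^A I^B × I^B i: 1/4 I^A I^B, 1/4 I^A i, 1/4 I^B I^B, 1/4 I^B i.
Crossing each possibility with the father I^B i and summing P(type A): 1/4·1/4 + 1/4·1/4 + 1/4·0 + 1/4·0 = 1/8.
Similarly for Rh via the mother's Rh distribution: P(Rh+) = 1.
Independent loci: 1/8 × 1 = 1/8.

1/8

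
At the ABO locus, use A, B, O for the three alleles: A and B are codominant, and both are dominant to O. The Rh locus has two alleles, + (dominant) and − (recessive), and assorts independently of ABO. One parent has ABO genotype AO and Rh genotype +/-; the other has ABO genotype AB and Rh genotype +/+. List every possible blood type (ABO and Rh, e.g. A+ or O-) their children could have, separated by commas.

Gametes from AO × AB give offspring ABO genotypes AA, AB, AO, BO, i.e. phenotypes A, B, AB.
Rh cross +/- × +/+ → phenotypes Rh+.
Combining independently: A+, B+, AB+.

A+, B+, AB+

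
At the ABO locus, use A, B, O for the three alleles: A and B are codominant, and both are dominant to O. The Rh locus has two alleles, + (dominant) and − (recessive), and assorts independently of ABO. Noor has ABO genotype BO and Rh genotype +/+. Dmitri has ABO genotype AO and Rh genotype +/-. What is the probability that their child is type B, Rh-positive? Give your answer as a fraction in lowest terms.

1/4

ABO cross BO × AO → offspring phenotypes: 1/4 O, 1/4 A, 1/4 B, 1/4 AB.
Rh cross +/+ × +/- → 1 Rh+.
Independent loci: P(type B, Rh-positive) = 1/4 × 1 = 1/4.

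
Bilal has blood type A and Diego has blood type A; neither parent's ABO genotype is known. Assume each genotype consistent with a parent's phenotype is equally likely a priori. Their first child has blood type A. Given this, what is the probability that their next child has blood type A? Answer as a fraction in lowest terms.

19/20

Possible genotypes: Bilal ∈ {AA, AO}; Diego ∈ {AA, AO}.
Weight each parental genotype pair by prior × P(type-A child):
  AA × AA: posterior weight 4/15; P(next child type A) = 1.
  AA × AO: posterior weight 4/15; P(next child type A) = 1.
  AO × AA: posterior weight 4/15; P(next child type A) = 1.
  AO × AO: posterior weight 1/5; P(next child type A) = 3/4.
Weighted sum = 19/20.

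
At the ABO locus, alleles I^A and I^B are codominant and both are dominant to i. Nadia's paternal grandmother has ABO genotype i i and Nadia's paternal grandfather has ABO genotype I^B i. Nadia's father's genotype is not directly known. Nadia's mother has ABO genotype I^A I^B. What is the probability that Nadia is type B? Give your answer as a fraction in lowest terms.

1/2

Nadia's father's ABO genotype from i i × I^B i: 1/2 I^B i, 1/2 i i.
Crossing each possibility with the mother I^A I^B and summing P(type B): 1/2·1/2 + 1/2·1/2 = 1/2.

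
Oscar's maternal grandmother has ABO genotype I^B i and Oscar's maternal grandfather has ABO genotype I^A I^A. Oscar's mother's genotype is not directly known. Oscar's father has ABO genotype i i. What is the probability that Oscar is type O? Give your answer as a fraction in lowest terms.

1/4

Oscar's mother's ABO genotype from I^B i × I^A I^A: 1/2 I^A I^B, 1/2 I^A i.
Crossing each possibility with the father i i and summing P(type O): 1/2·0 + 1/2·1/2 = 1/4.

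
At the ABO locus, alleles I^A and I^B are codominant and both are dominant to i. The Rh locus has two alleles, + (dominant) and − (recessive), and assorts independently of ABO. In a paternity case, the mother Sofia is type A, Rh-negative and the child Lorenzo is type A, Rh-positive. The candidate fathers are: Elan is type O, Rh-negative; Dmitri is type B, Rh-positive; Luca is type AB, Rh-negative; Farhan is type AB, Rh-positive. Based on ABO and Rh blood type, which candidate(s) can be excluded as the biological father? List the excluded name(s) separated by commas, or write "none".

A candidate is excluded only if no genotype consistent with his phenotype could produce a type A, Rh-positive child with a type A, Rh-negative mother.
Elan (type O, Rh-): no genotype consistent with that phenotype can produce a type-A Rh+ child with a type-A mother.
Luca (type AB, Rh-): no genotype consistent with that phenotype can produce a type-A Rh+ child with a type-A mother.

Elan, Luca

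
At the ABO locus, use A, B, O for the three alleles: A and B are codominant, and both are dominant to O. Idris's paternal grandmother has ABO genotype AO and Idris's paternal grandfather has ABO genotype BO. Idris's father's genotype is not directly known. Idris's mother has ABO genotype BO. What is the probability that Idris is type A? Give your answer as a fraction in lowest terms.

Idris's father's ABO genotype from AO × BO: 1/4 AB, 1/4 AO, 1/4 BO, 1/4 OO.
Crossing each possibility with the mother BO and summing P(type A): 1/4·1/4 + 1/4·1/4 + 1/4·0 + 1/4·0 = 1/8.

1/8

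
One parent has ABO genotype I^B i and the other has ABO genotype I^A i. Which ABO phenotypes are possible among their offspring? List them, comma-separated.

O, A, B, AB

Gametes from I^B i × I^A i give offspring ABO genotypes I^A I^B, I^A i, I^B i, i i, i.e. phenotypes O, A, B, AB.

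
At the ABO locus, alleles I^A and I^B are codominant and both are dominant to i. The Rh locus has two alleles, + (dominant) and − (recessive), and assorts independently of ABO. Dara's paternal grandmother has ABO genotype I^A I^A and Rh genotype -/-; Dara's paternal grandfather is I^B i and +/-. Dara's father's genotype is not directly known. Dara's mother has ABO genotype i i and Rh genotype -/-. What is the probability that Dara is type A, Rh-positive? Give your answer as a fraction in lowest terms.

Dara's father's ABO genotype from I^A I^A × I^B i: 1/2 I^A I^B, 1/2 I^A i.
Crossing each possibility with the mother i i and summing P(type A): 1/2·1/2 + 1/2·1/2 = 1/2.
Similarly for Rh via the father's Rh distribution: P(Rh+) = 1/4.
Independent loci: 1/2 × 1/4 = 1/8.

1/8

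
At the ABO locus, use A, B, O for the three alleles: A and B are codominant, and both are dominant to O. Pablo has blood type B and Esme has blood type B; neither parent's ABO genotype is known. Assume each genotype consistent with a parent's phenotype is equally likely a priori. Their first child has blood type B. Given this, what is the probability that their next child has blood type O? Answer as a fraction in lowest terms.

Possible genotypes: Pablo ∈ {BB, BO}; Esme ∈ {BB, BO}.
Weight each parental genotype pair by prior × P(type-B child):
  BB × BB: posterior weight 4/15; P(next child type O) = 0.
  BB × BO: posterior weight 4/15; P(next child type O) = 0.
  BO × BB: posterior weight 4/15; P(next child type O) = 0.
  BO × BO: posterior weight 1/5; P(next child type O) = 1/4.
Weighted sum = 1/20.

1/20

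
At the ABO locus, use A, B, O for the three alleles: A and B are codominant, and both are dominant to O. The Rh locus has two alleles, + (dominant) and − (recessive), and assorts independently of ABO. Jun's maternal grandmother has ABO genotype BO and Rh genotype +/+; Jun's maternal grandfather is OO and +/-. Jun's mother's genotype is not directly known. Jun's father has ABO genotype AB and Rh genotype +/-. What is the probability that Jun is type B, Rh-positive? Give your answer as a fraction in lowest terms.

Jun's mother's ABO genotype from BO × OO: 1/2 BO, 1/2 OO.
Crossing each possibility with the father AB and summing P(type B): 1/2·1/2 + 1/2·1/2 = 1/2.
Similarly for Rh via the mother's Rh distribution: P(Rh+) = 7/8.
Independent loci: 1/2 × 7/8 = 7/16.

7/16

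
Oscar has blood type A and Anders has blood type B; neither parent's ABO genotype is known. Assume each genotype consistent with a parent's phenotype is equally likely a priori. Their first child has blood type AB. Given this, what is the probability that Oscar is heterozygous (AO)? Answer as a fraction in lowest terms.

1/3

Possible genotypes: Oscar ∈ {AA, AO}; Anders ∈ {BB, BO}.
Weight each parental genotype pair by prior × P(type-AB child):
  AA × BB: posterior weight 4/9.
  AA × BO: posterior weight 2/9.
  AO × BB: posterior weight 2/9.
  AO × BO: posterior weight 1/9.
Sum the posterior weight over pairs where Oscar is AO: 1/3.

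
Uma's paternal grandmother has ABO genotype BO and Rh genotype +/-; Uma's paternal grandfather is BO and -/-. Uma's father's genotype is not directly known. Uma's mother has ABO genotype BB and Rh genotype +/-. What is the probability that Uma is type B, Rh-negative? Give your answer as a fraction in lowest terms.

3/8

Uma's father's ABO genotype from BO × BO: 1/4 BB, 1/2 BO, 1/4 OO.
Crossing each possibility with the mother BB and summing P(type B): 1/4·1 + 1/2·1 + 1/4·1 = 1.
Similarly for Rh via the father's Rh distribution: P(Rh-) = 3/8.
Independent loci: 1 × 3/8 = 3/8.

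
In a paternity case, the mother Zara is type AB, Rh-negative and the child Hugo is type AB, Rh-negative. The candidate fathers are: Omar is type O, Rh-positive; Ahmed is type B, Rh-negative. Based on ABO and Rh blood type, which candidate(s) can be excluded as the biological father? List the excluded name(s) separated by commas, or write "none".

Omar

A candidate is excluded only if no genotype consistent with his phenotype could produce a type AB, Rh-negative child with a type AB, Rh-negative mother.
Omar (type O, Rh+): no genotype consistent with that phenotype can produce a type-AB Rh- child with a type-AB mother.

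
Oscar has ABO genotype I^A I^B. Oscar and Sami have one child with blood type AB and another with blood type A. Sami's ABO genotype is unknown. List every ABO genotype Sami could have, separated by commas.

I^A I^A, I^A I^B, I^A i, I^B i

For each candidate genotype of Sami, check whether crossing it with I^A I^B can produce every observed child phenotype.
  I^A I^A → possible child types {A, AB} ✓
  I^A I^B → possible child types {A, B, AB} ✓
  I^A i → possible child types {A, B, AB} ✓
  I^B I^B → possible child types {B, AB} ✗
  I^B i → possible child types {A, B, AB} ✓
  i i → possible child types {A, B} ✗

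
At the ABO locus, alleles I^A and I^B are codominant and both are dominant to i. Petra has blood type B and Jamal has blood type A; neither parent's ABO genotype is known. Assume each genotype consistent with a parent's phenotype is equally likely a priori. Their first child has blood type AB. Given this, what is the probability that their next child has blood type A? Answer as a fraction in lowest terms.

5/36

Possible genotypes: Petra ∈ {I^B I^B, I^B i}; Jamal ∈ {I^A I^A, I^A i}.
Weight each parental genotype pair by prior × P(type-AB child):
  I^B I^B × I^A I^A: posterior weight 4/9; P(next child type A) = 0.
  I^B I^B × I^A i: posterior weight 2/9; P(next child type A) = 0.
  I^B i × I^A I^A: posterior weight 2/9; P(next child type A) = 1/2.
  I^B i × I^A i: posterior weight 1/9; P(next child type A) = 1/4.
Weighted sum = 5/36.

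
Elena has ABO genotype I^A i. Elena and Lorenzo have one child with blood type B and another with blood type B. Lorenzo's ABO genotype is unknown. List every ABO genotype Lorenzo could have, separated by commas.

For each candidate genotype of Lorenzo, check whether crossing it with I^A i can produce every observed child phenotype.
  I^A I^A → possible child types {A} ✗
  I^A I^B → possible child types {A, B, AB} ✓
  I^A i → possible child types {O, A} ✗
  I^B I^B → possible child types {B, AB} ✓
  I^B i → possible child types {O, A, B, AB} ✓
  i i → possible child types {O, A} ✗

I^A I^B, I^B I^B, I^B i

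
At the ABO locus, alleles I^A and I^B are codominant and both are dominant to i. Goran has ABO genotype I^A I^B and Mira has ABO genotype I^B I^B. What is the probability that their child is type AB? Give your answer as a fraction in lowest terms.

ABO cross I^A I^B × I^B I^B → offspring phenotypes: 1/2 B, 1/2 AB.
So P(type AB) = 1/2.

1/2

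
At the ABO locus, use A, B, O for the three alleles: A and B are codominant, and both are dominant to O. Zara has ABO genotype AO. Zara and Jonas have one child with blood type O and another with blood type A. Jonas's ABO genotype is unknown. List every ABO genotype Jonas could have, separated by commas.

For each candidate genotype of Jonas, check whether crossing it with AO can produce every observed child phenotype.
  AA → possible child types {A} ✗
  AB → possible child types {A, B, AB} ✗
  AO → possible child types {O, A} ✓
  BB → possible child types {B, AB} ✗
  BO → possible child types {O, A, B, AB} ✓
  OO → possible child types {O, A} ✓

AO, BO, OO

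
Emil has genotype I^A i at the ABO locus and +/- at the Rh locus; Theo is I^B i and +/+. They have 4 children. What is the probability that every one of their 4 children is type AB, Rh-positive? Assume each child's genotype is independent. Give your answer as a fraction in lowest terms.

ABO cross I^A i × I^B i → 1/4 O, 1/4 A, 1/4 B, 1/4 AB.
Rh cross +/- × +/+ → 1 Rh+; so P(type AB, Rh-positive) = 1/4 × 1 = 1/4 per child.
All 4 independent: (1/4)^4 = 1/256.

1/256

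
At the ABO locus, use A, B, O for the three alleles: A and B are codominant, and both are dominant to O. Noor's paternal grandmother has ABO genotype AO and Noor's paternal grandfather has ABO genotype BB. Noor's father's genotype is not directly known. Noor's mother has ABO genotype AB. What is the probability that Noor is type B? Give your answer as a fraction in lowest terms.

3/8

Noor's father's ABO genotype from AO × BB: 1/2 AB, 1/2 BO.
Crossing each possibility with the mother AB and summing P(type B): 1/2·1/4 + 1/2·1/2 = 3/8.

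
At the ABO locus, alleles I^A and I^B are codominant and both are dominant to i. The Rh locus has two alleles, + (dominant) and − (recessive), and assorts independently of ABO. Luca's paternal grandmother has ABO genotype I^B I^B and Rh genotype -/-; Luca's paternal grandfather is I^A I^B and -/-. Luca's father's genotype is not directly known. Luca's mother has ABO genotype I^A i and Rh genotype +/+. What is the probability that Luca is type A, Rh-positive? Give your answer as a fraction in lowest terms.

Luca's father's ABO genotype from I^B I^B × I^A I^B: 1/2 I^A I^B, 1/2 I^B I^B.
Crossing each possibility with the mother I^A i and summing P(type A): 1/2·1/2 + 1/2·0 = 1/4.
Similarly for Rh via the father's Rh distribution: P(Rh+) = 1.
Independent loci: 1/4 × 1 = 1/4.

1/4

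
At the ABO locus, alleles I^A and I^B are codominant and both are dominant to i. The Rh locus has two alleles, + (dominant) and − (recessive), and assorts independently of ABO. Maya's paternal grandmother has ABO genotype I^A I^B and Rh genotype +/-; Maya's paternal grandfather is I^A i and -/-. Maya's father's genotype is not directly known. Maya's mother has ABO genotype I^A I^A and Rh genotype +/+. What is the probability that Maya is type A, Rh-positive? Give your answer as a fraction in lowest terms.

Maya's father's ABO genotype from I^A I^B × I^A i: 1/4 I^A I^A, 1/4 I^A I^B, 1/4 I^A i, 1/4 I^B i.
Crossing each possibility with the mother I^A I^A and summing P(type A): 1/4·1 + 1/4·1/2 + 1/4·1 + 1/4·1/2 = 3/4.
Similarly for Rh via the father's Rh distribution: P(Rh+) = 1.
Independent loci: 3/4 × 1 = 3/4.

3/4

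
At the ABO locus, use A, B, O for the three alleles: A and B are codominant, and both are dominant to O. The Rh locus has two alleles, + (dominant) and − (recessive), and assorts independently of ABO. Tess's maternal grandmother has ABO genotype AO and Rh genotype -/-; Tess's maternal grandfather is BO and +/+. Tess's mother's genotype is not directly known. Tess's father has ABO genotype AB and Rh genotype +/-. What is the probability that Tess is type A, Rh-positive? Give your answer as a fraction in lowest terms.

9/32

Tess's mother's ABO genotype from AO × BO: 1/4 AB, 1/4 AO, 1/4 BO, 1/4 OO.
Crossing each possibility with the father AB and summing P(type A): 1/4·1/4 + 1/4·1/2 + 1/4·1/4 + 1/4·1/2 = 3/8.
Similarly for Rh via the mother's Rh distribution: P(Rh+) = 3/4.
Independent loci: 3/8 × 3/4 = 9/32.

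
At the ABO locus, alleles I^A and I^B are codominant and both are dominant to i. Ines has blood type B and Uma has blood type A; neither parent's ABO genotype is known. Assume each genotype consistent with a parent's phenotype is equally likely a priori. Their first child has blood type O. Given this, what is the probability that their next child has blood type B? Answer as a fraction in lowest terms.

Possible genotypes: Ines ∈ {I^B I^B, I^B i}; Uma ∈ {I^A I^A, I^A i}.
Weight each parental genotype pair by prior × P(type-O child):
  I^B i × I^A i: posterior weight 1; P(next child type B) = 1/4.
Weighted sum = 1/4.

1/4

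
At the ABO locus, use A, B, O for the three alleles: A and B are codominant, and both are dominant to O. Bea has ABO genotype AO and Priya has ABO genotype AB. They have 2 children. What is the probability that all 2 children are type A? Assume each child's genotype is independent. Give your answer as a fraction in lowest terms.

1/4

ABO cross AO × AB → 1/2 A, 1/4 B, 1/4 AB.
So P(type A) = 1/2 per child.
All 2 independent: (1/2)^2 = 1/4.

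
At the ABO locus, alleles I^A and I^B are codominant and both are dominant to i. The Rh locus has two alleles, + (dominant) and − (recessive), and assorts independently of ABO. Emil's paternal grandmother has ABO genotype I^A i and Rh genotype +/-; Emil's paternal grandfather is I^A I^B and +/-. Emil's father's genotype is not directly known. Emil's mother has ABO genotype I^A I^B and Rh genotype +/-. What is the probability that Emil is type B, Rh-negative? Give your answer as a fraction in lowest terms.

Emil's father's ABO genotype from I^A i × I^A I^B: 1/4 I^A I^A, 1/4 I^A I^B, 1/4 I^A i, 1/4 I^B i.
Crossing each possibility with the mother I^A I^B and summing P(type B): 1/4·0 + 1/4·1/4 + 1/4·1/4 + 1/4·1/2 = 1/4.
Similarly for Rh via the father's Rh distribution: P(Rh-) = 1/4.
Independent loci: 1/4 × 1/4 = 1/16.

1/16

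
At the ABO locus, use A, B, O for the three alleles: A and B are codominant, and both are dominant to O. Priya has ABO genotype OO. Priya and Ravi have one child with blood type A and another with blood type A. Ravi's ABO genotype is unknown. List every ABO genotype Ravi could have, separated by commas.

For each candidate genotype of Ravi, check whether crossing it with OO can produce every observed child phenotype.
  AA → possible child types {A} ✓
  AB → possible child types {A, B} ✓
  AO → possible child types {O, A} ✓
  BB → possible child types {B} ✗
  BO → possible child types {O, B} ✗
  OO → possible child types {O} ✗

AA, AB, AO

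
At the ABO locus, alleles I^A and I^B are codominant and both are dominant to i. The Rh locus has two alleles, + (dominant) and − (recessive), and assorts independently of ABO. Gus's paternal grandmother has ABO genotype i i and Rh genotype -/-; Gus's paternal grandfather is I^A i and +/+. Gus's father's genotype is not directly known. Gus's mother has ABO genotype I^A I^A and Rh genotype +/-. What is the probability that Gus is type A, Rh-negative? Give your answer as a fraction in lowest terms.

Gus's father's ABO genotype from i i × I^A i: 1/2 I^A i, 1/2 i i.
Crossing each possibility with the mother I^A I^A and summing P(type A): 1/2·1 + 1/2·1 = 1.
Similarly for Rh via the father's Rh distribution: P(Rh-) = 1/4.
Independent loci: 1 × 1/4 = 1/4.

1/4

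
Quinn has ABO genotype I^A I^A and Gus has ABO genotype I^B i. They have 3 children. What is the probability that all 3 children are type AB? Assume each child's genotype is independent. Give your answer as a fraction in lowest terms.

ABO cross I^A I^A × I^B i → 1/2 A, 1/2 AB.
So P(type AB) = 1/2 per child.
All 3 independent: (1/2)^3 = 1/8.

1/8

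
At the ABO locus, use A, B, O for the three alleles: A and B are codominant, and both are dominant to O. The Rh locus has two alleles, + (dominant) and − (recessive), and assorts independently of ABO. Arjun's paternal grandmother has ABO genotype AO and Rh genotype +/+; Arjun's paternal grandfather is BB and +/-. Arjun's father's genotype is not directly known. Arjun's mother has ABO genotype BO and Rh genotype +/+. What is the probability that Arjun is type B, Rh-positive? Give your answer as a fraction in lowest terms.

5/8

Arjun's father's ABO genotype from AO × BB: 1/2 AB, 1/2 BO.
Crossing each possibility with the mother BO and summing P(type B): 1/2·1/2 + 1/2·3/4 = 5/8.
Similarly for Rh via the father's Rh distribution: P(Rh+) = 1.
Independent loci: 5/8 × 1 = 5/8.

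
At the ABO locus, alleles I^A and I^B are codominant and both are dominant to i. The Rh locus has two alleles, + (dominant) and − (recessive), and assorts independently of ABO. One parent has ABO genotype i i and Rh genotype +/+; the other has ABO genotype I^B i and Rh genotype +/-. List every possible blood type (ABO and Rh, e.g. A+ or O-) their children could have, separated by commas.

Gametes from i i × I^B i give offspring ABO genotypes I^B i, i i, i.e. phenotypes O, B.
Rh cross +/+ × +/- → phenotypes Rh+.
Combining independently: O+, B+.

O+, B+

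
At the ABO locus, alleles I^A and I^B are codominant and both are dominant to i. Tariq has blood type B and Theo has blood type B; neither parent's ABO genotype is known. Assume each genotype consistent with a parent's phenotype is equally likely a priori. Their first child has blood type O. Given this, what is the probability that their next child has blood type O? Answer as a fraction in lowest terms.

1/4

Possible genotypes: Tariq ∈ {I^B I^B, I^B i}; Theo ∈ {I^B I^B, I^B i}.
Weight each parental genotype pair by prior × P(type-O child):
  I^B i × I^B i: posterior weight 1; P(next child type O) = 1/4.
Weighted sum = 1/4.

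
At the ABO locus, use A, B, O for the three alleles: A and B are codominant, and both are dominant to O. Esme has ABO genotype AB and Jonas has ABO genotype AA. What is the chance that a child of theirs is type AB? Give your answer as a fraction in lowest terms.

ABO cross AB × AA → offspring phenotypes: 1/2 A, 1/2 AB.
So P(type AB) = 1/2.

1/2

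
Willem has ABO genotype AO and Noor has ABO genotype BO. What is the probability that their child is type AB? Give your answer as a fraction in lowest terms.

ABO cross AO × BO → offspring phenotypes: 1/4 O, 1/4 A, 1/4 B, 1/4 AB.
So P(type AB) = 1/4.

1/4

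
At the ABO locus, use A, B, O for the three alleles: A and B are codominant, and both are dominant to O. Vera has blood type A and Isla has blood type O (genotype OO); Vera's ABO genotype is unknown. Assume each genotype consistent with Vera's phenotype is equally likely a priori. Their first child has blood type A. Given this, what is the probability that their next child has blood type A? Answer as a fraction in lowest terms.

5/6

Possible genotypes: Vera ∈ {AA, AO}; Isla ∈ {OO}.
Weight each parental genotype pair by prior × P(type-A child):
  AA × OO: posterior weight 2/3; P(next child type A) = 1.
  AO × OO: posterior weight 1/3; P(next child type A) = 1/2.
Weighted sum = 5/6.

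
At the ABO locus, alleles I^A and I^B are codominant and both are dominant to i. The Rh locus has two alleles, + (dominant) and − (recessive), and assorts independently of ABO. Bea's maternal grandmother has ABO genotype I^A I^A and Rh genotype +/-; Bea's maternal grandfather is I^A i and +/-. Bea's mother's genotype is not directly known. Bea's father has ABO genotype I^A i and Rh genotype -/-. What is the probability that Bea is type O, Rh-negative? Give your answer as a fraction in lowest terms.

Bea's mother's ABO genotype from I^A I^A × I^A i: 1/2 I^A I^A, 1/2 I^A i.
Crossing each possibility with the father I^A i and summing P(type O): 1/2·0 + 1/2·1/4 = 1/8.
Similarly for Rh via the mother's Rh distribution: P(Rh-) = 1/2.
Independent loci: 1/8 × 1/2 = 1/16.

1/16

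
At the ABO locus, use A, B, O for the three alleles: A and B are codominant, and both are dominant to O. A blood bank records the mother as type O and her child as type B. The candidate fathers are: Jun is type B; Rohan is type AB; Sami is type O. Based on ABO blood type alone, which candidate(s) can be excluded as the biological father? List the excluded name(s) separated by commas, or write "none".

A candidate is excluded only if no genotype consistent with his phenotype could produce a type B child with a type O mother.
Sami (type O): no genotype consistent with that phenotype can produce a type-B child with a type-O mother.

Sami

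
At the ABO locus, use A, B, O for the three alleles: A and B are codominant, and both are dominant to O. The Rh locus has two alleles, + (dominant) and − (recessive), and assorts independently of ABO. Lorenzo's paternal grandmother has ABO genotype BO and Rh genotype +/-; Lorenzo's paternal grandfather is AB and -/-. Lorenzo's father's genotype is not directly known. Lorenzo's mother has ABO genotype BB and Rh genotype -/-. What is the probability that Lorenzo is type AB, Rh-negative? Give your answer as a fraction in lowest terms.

3/16

Lorenzo's father's ABO genotype from BO × AB: 1/4 AB, 1/4 AO, 1/4 BB, 1/4 BO.
Crossing each possibility with the mother BB and summing P(type AB): 1/4·1/2 + 1/4·1/2 + 1/4·0 + 1/4·0 = 1/4.
Similarly for Rh via the father's Rh distribution: P(Rh-) = 3/4.
Independent loci: 1/4 × 3/4 = 3/16.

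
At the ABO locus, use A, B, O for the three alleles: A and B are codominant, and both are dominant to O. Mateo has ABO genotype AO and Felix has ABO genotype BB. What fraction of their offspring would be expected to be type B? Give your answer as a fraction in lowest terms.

ABO cross AO × BB → offspring phenotypes: 1/2 B, 1/2 AB.
So P(type B) = 1/2.

1/2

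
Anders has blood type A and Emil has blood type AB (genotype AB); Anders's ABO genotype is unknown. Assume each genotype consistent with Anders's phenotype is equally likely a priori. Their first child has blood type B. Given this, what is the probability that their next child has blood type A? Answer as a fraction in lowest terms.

Possible genotypes: Anders ∈ {AA, AO}; Emil ∈ {AB}.
Weight each parental genotype pair by prior × P(type-B child):
  AO × AB: posterior weight 1; P(next child type A) = 1/2.
Weighted sum = 1/2.

1/2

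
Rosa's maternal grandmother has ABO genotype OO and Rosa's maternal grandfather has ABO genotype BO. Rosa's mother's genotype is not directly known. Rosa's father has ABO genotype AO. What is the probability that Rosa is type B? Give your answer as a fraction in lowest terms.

1/8

Rosa's mother's ABO genotype from OO × BO: 1/2 BO, 1/2 OO.
Crossing each possibility with the father AO and summing P(type B): 1/2·1/4 + 1/2·0 = 1/8.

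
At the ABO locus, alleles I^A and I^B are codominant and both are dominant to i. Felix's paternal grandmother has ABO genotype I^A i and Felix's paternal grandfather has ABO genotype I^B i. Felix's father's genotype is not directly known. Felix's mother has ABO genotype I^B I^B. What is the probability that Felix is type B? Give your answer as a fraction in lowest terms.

Felix's father's ABO genotype from I^A i × I^B i: 1/4 I^A I^B, 1/4 I^A i, 1/4 I^B i, 1/4 i i.
Crossing each possibility with the mother I^B I^B and summing P(type B): 1/4·1/2 + 1/4·1/2 + 1/4·1 + 1/4·1 = 3/4.

3/4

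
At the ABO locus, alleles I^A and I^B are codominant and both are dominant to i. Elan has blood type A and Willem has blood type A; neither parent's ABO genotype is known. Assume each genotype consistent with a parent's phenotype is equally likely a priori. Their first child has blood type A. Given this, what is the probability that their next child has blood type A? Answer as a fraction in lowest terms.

19/20

Possible genotypes: Elan ∈ {I^A I^A, I^A i}; Willem ∈ {I^A I^A, I^A i}.
Weight each parental genotype pair by prior × P(type-A child):
  I^A I^A × I^A I^A: posterior weight 4/15; P(next child type A) = 1.
  I^A I^A × I^A i: posterior weight 4/15; P(next child type A) = 1.
  I^A i × I^A I^A: posterior weight 4/15; P(next child type A) = 1.
  I^A i × I^A i: posterior weight 1/5; P(next child type A) = 3/4.
Weighted sum = 19/20.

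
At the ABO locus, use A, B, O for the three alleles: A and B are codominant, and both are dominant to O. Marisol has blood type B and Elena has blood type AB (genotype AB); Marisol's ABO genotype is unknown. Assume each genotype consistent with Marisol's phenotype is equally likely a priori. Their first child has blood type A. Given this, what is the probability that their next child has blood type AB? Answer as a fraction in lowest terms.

1/4

Possible genotypes: Marisol ∈ {BB, BO}; Elena ∈ {AB}.
Weight each parental genotype pair by prior × P(type-A child):
  BO × AB: posterior weight 1; P(next child type AB) = 1/4.
Weighted sum = 1/4.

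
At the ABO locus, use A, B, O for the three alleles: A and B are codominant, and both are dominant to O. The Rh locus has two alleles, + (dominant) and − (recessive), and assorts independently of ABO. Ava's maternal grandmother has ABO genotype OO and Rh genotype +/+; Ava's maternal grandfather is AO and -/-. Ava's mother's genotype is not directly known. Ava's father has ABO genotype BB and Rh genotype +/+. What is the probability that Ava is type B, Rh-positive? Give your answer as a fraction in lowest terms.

Ava's mother's ABO genotype from OO × AO: 1/2 AO, 1/2 OO.
Crossing each possibility with the father BB and summing P(type B): 1/2·1/2 + 1/2·1 = 3/4.
Similarly for Rh via the mother's Rh distribution: P(Rh+) = 1.
Independent loci: 3/4 × 1 = 3/4.

3/4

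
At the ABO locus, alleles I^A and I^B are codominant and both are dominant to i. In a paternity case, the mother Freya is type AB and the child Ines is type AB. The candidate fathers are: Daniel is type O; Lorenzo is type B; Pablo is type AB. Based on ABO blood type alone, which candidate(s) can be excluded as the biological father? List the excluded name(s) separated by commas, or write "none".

A candidate is excluded only if no genotype consistent with his phenotype could produce a type AB child with a type AB mother.
Daniel (type O): no genotype consistent with that phenotype can produce a type-AB child with a type-AB mother.

Daniel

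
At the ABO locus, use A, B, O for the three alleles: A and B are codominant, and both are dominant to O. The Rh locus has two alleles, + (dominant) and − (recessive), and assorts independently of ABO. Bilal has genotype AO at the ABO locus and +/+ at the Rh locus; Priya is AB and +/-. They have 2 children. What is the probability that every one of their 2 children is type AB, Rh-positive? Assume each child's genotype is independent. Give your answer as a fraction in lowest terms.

ABO cross AO × AB → 1/2 A, 1/4 B, 1/4 AB.
Rh cross +/+ × +/- → 1 Rh+; so P(type AB, Rh-positive) = 1/4 × 1 = 1/4 per child.
All 2 independent: (1/4)^2 = 1/16.

1/16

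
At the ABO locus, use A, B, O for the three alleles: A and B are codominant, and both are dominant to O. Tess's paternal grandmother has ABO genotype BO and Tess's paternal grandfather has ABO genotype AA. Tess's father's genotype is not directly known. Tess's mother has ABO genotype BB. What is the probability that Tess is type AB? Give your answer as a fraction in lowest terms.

1/2

Tess's father's ABO genotype from BO × AA: 1/2 AB, 1/2 AO.
Crossing each possibility with the mother BB and summing P(type AB): 1/2·1/2 + 1/2·1/2 = 1/2.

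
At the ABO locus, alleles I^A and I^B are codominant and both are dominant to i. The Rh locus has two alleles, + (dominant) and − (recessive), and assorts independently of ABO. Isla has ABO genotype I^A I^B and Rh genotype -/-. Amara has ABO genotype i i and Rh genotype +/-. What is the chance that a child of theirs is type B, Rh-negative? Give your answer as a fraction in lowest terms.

ABO cross I^A I^B × i i → offspring phenotypes: 1/2 A, 1/2 B.
Rh cross -/- × +/- → 1/2 Rh+, 1/2 Rh-.
Independent loci: P(type B, Rh-negative) = 1/2 × 1/2 = 1/4.

1/4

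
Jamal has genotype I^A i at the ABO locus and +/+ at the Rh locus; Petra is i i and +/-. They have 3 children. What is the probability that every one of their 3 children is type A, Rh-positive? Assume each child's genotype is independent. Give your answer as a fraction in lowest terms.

ABO cross I^A i × i i → 1/2 O, 1/2 A.
Rh cross +/+ × +/- → 1 Rh+; so P(type A, Rh-positive) = 1/2 × 1 = 1/2 per child.
All 3 independent: (1/2)^3 = 1/8.

1/8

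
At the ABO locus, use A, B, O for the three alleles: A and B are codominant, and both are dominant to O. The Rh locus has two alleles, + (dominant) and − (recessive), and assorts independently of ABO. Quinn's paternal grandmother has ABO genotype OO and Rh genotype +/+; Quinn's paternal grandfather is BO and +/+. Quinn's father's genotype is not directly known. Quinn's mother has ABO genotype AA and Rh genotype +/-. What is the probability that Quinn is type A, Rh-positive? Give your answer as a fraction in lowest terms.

3/4

Quinn's father's ABO genotype from OO × BO: 1/2 BO, 1/2 OO.
Crossing each possibility with the mother AA and summing P(type A): 1/2·1/2 + 1/2·1 = 3/4.
Similarly for Rh via the father's Rh distribution: P(Rh+) = 1.
Independent loci: 3/4 × 1 = 3/4.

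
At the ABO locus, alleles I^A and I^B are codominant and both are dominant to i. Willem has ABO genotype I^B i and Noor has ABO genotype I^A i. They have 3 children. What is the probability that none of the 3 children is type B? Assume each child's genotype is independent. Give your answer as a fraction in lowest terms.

ABO cross I^B i × I^A i → 1/4 O, 1/4 A, 1/4 B, 1/4 AB.
So P(type B) = 1/4 per child.
P(not type B) = 3/4 for one child; (3/4)^3 = 27/64.

27/64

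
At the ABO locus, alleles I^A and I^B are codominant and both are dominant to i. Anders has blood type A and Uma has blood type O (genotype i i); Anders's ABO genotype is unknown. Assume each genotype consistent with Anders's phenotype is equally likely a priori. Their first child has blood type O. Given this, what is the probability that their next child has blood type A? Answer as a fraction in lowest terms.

1/2

Possible genotypes: Anders ∈ {I^A I^A, I^A i}; Uma ∈ {i i}.
Weight each parental genotype pair by prior × P(type-O child):
  I^A i × i i: posterior weight 1; P(next child type A) = 1/2.
Weighted sum = 1/2.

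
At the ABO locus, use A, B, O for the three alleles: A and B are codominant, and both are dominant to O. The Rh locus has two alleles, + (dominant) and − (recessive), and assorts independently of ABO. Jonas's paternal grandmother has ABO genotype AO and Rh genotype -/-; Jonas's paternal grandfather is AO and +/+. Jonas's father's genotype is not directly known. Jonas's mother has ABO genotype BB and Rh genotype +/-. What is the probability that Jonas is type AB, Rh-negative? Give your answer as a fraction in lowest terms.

Jonas's father's ABO genotype from AO × AO: 1/4 AA, 1/2 AO, 1/4 OO.
Crossing each possibility with the mother BB and summing P(type AB): 1/4·1 + 1/2·1/2 + 1/4·0 = 1/2.
Similarly for Rh via the father's Rh distribution: P(Rh-) = 1/4.
Independent loci: 1/2 × 1/4 = 1/8.

1/8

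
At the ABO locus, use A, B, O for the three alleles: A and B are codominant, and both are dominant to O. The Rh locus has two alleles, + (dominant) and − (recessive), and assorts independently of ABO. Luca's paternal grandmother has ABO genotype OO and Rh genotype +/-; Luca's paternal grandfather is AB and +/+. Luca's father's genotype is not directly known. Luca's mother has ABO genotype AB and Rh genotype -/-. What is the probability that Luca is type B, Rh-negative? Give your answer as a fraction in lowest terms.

3/32

Luca's father's ABO genotype from OO × AB: 1/2 AO, 1/2 BO.
Crossing each possibility with the mother AB and summing P(type B): 1/2·1/4 + 1/2·1/2 = 3/8.
Similarly for Rh via the father's Rh distribution: P(Rh-) = 1/4.
Independent loci: 3/8 × 1/4 = 3/32.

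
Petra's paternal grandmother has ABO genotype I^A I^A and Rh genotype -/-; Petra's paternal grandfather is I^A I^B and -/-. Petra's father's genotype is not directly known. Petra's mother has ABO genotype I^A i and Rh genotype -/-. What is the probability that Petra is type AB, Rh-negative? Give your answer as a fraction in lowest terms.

Petra's father's ABO genotype from I^A I^A × I^A I^B: 1/2 I^A I^A, 1/2 I^A I^B.
Crossing each possibility with the mother I^A i and summing P(type AB): 1/2·0 + 1/2·1/4 = 1/8.
Similarly for Rh via the father's Rh distribution: P(Rh-) = 1.
Independent loci: 1/8 × 1 = 1/8.

1/8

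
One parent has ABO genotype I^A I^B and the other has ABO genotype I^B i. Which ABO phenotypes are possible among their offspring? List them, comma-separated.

Gametes from I^A I^B × I^B i give offspring ABO genotypes I^A I^B, I^A i, I^B I^B, I^B i, i.e. phenotypes A, B, AB.

A, B, AB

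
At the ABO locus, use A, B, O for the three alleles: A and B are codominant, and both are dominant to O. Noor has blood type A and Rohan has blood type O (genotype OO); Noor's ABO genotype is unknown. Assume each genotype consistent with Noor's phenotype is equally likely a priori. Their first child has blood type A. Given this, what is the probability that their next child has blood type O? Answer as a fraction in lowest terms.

Possible genotypes: Noor ∈ {AA, AO}; Rohan ∈ {OO}.
Weight each parental genotype pair by prior × P(type-A child):
  AA × OO: posterior weight 2/3; P(next child type O) = 0.
  AO × OO: posterior weight 1/3; P(next child type O) = 1/2.
Weighted sum = 1/6.

1/6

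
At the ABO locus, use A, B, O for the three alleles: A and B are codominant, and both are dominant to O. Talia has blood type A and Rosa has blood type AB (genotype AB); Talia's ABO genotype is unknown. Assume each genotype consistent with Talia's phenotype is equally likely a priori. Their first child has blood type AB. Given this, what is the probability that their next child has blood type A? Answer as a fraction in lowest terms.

Possible genotypes: Talia ∈ {AA, AO}; Rosa ∈ {AB}.
Weight each parental genotype pair by prior × P(type-AB child):
  AA × AB: posterior weight 2/3; P(next child type A) = 1/2.
  AO × AB: posterior weight 1/3; P(next child type A) = 1/2.
Weighted sum = 1/2.

1/2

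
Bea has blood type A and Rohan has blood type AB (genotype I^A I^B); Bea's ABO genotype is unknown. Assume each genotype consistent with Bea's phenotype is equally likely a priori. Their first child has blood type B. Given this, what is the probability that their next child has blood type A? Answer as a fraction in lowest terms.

Possible genotypes: Bea ∈ {I^A I^A, I^A i}; Rohan ∈ {I^A I^B}.
Weight each parental genotype pair by prior × P(type-B child):
  I^A i × I^A I^B: posterior weight 1; P(next child type A) = 1/2.
Weighted sum = 1/2.

1/2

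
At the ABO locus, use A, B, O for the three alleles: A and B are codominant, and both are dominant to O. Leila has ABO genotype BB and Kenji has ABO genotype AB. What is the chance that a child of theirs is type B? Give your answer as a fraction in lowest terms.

ABO cross BB × AB → offspring phenotypes: 1/2 B, 1/2 AB.
So P(type B) = 1/2.

1/2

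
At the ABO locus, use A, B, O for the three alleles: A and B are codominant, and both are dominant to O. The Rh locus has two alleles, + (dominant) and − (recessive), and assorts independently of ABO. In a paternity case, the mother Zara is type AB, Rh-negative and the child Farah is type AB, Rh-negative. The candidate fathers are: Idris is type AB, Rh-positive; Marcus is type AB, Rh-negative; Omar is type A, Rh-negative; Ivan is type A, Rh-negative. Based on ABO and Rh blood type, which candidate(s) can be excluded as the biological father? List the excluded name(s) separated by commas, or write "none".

A candidate is excluded only if no genotype consistent with his phenotype could produce a type AB, Rh-negative child with a type AB, Rh-negative mother.
Every candidate has at least one consistent genotype combination, so none can be excluded.

none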